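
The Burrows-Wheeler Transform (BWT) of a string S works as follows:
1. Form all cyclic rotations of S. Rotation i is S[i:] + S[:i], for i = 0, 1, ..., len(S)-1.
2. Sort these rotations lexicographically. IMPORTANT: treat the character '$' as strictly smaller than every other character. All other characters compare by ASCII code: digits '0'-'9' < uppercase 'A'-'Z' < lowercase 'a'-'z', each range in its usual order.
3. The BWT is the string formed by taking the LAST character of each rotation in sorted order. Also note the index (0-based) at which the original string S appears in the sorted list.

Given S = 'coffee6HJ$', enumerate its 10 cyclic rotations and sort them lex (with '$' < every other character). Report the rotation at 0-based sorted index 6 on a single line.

All 10 rotations (rotation i = S[i:]+S[:i]):
  rot[0] = coffee6HJ$
  rot[1] = offee6HJ$c
  rot[2] = ffee6HJ$co
  rot[3] = fee6HJ$cof
  rot[4] = ee6HJ$coff
  rot[5] = e6HJ$coffe
  rot[6] = 6HJ$coffee
  rot[7] = HJ$coffee6
  rot[8] = J$coffee6H
  rot[9] = $coffee6HJ
Sorted (with $ < everything):
  sorted[0] = $coffee6HJ
  sorted[1] = 6HJ$coffee
  sorted[2] = HJ$coffee6
  sorted[3] = J$coffee6H
  sorted[4] = coffee6HJ$
  sorted[5] = e6HJ$coffe
  sorted[6] = ee6HJ$coff
  sorted[7] = fee6HJ$cof
  sorted[8] = ffee6HJ$co
  sorted[9] = offee6HJ$c
sorted[6] = ee6HJ$coff

Answer: ee6HJ$coff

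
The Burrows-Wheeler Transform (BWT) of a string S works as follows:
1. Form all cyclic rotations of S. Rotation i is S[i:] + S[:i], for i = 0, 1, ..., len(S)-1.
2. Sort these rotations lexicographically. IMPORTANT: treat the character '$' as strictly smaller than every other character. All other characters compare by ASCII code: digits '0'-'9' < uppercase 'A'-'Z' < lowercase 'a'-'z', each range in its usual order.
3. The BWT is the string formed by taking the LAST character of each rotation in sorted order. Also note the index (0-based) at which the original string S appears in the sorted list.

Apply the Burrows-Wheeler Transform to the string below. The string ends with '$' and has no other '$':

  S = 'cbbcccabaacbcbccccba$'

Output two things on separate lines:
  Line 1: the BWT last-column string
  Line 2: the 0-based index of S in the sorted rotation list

Answer: abbcacaccbccc$abccbcb
13

Derivation:
All 21 rotations (rotation i = S[i:]+S[:i]):
  rot[0] = cbbcccabaacbcbccccba$
  rot[1] = bbcccabaacbcbccccba$c
  rot[2] = bcccabaacbcbccccba$cb
  rot[3] = cccabaacbcbccccba$cbb
  rot[4] = ccabaacbcbccccba$cbbc
  rot[5] = cabaacbcbccccba$cbbcc
  rot[6] = abaacbcbccccba$cbbccc
  rot[7] = baacbcbccccba$cbbccca
  rot[8] = aacbcbccccba$cbbcccab
  rot[9] = acbcbccccba$cbbcccaba
  rot[10] = cbcbccccba$cbbcccabaa
  rot[11] = bcbccccba$cbbcccabaac
  rot[12] = cbccccba$cbbcccabaacb
  rot[13] = bccccba$cbbcccabaacbc
  rot[14] = ccccba$cbbcccabaacbcb
  rot[15] = cccba$cbbcccabaacbcbc
  rot[16] = ccba$cbbcccabaacbcbcc
  rot[17] = cba$cbbcccabaacbcbccc
  rot[18] = ba$cbbcccabaacbcbcccc
  rot[19] = a$cbbcccabaacbcbccccb
  rot[20] = $cbbcccabaacbcbccccba
Sorted (with $ < everything):
  sorted[0] = $cbbcccabaacbcbccccba  (last char: 'a')
  sorted[1] = a$cbbcccabaacbcbccccb  (last char: 'b')
  sorted[2] = aacbcbccccba$cbbcccab  (last char: 'b')
  sorted[3] = abaacbcbccccba$cbbccc  (last char: 'c')
  sorted[4] = acbcbccccba$cbbcccaba  (last char: 'a')
  sorted[5] = ba$cbbcccabaacbcbcccc  (last char: 'c')
  sorted[6] = baacbcbccccba$cbbccca  (last char: 'a')
  sorted[7] = bbcccabaacbcbccccba$c  (last char: 'c')
  sorted[8] = bcbccccba$cbbcccabaac  (last char: 'c')
  sorted[9] = bcccabaacbcbccccba$cb  (last char: 'b')
  sorted[10] = bccccba$cbbcccabaacbc  (last char: 'c')
  sorted[11] = cabaacbcbccccba$cbbcc  (last char: 'c')
  sorted[12] = cba$cbbcccabaacbcbccc  (last char: 'c')
  sorted[13] = cbbcccabaacbcbccccba$  (last char: '$')
  sorted[14] = cbcbccccba$cbbcccabaa  (last char: 'a')
  sorted[15] = cbccccba$cbbcccabaacb  (last char: 'b')
  sorted[16] = ccabaacbcbccccba$cbbc  (last char: 'c')
  sorted[17] = ccba$cbbcccabaacbcbcc  (last char: 'c')
  sorted[18] = cccabaacbcbccccba$cbb  (last char: 'b')
  sorted[19] = cccba$cbbcccabaacbcbc  (last char: 'c')
  sorted[20] = ccccba$cbbcccabaacbcb  (last char: 'b')
Last column: abbcacaccbccc$abccbcb
Original string S is at sorted index 13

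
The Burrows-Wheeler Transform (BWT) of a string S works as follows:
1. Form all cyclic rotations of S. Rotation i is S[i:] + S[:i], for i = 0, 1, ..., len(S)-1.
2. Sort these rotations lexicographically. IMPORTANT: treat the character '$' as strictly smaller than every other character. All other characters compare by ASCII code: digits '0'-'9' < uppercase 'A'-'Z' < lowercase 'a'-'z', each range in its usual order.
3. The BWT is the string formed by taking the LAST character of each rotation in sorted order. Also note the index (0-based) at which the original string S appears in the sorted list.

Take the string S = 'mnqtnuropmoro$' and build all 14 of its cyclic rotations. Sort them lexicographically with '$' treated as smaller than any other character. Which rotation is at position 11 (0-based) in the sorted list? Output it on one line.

Answer: ropmoro$mnqtnu

Derivation:
All 14 rotations (rotation i = S[i:]+S[:i]):
  rot[0] = mnqtnuropmoro$
  rot[1] = nqtnuropmoro$m
  rot[2] = qtnuropmoro$mn
  rot[3] = tnuropmoro$mnq
  rot[4] = nuropmoro$mnqt
  rot[5] = uropmoro$mnqtn
  rot[6] = ropmoro$mnqtnu
  rot[7] = opmoro$mnqtnur
  rot[8] = pmoro$mnqtnuro
  rot[9] = moro$mnqtnurop
  rot[10] = oro$mnqtnuropm
  rot[11] = ro$mnqtnuropmo
  rot[12] = o$mnqtnuropmor
  rot[13] = $mnqtnuropmoro
Sorted (with $ < everything):
  sorted[0] = $mnqtnuropmoro
  sorted[1] = mnqtnuropmoro$
  sorted[2] = moro$mnqtnurop
  sorted[3] = nqtnuropmoro$m
  sorted[4] = nuropmoro$mnqt
  sorted[5] = o$mnqtnuropmor
  sorted[6] = opmoro$mnqtnur
  sorted[7] = oro$mnqtnuropm
  sorted[8] = pmoro$mnqtnuro
  sorted[9] = qtnuropmoro$mn
  sorted[10] = ro$mnqtnuropmo
  sorted[11] = ropmoro$mnqtnu
  sorted[12] = tnuropmoro$mnq
  sorted[13] = uropmoro$mnqtn
sorted[11] = ropmoro$mnqtnu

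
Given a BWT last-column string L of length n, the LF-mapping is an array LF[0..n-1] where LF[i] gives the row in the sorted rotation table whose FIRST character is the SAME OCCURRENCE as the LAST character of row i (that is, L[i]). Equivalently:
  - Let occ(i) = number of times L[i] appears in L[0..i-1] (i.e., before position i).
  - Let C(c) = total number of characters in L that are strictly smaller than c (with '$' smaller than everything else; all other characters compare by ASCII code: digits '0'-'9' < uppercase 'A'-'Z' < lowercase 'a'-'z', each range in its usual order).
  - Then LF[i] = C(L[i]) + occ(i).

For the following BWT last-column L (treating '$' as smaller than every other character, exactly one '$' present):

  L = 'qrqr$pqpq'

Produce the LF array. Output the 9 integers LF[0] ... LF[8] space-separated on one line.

Answer: 3 7 4 8 0 1 5 2 6

Derivation:
Char counts: '$':1, 'p':2, 'q':4, 'r':2
C (first-col start): C('$')=0, C('p')=1, C('q')=3, C('r')=7
L[0]='q': occ=0, LF[0]=C('q')+0=3+0=3
L[1]='r': occ=0, LF[1]=C('r')+0=7+0=7
L[2]='q': occ=1, LF[2]=C('q')+1=3+1=4
L[3]='r': occ=1, LF[3]=C('r')+1=7+1=8
L[4]='$': occ=0, LF[4]=C('$')+0=0+0=0
L[5]='p': occ=0, LF[5]=C('p')+0=1+0=1
L[6]='q': occ=2, LF[6]=C('q')+2=3+2=5
L[7]='p': occ=1, LF[7]=C('p')+1=1+1=2
L[8]='q': occ=3, LF[8]=C('q')+3=3+3=6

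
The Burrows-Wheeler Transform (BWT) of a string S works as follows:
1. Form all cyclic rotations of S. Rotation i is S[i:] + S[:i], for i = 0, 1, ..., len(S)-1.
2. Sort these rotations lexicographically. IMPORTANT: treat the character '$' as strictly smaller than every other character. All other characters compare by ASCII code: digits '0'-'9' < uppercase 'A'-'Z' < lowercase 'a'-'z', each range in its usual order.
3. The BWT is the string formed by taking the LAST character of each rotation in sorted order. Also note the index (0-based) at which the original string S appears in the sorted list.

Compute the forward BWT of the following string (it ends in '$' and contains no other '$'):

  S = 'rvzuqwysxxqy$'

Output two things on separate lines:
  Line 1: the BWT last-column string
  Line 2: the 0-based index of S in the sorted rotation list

All 13 rotations (rotation i = S[i:]+S[:i]):
  rot[0] = rvzuqwysxxqy$
  rot[1] = vzuqwysxxqy$r
  rot[2] = zuqwysxxqy$rv
  rot[3] = uqwysxxqy$rvz
  rot[4] = qwysxxqy$rvzu
  rot[5] = wysxxqy$rvzuq
  rot[6] = ysxxqy$rvzuqw
  rot[7] = sxxqy$rvzuqwy
  rot[8] = xxqy$rvzuqwys
  rot[9] = xqy$rvzuqwysx
  rot[10] = qy$rvzuqwysxx
  rot[11] = y$rvzuqwysxxq
  rot[12] = $rvzuqwysxxqy
Sorted (with $ < everything):
  sorted[0] = $rvzuqwysxxqy  (last char: 'y')
  sorted[1] = qwysxxqy$rvzu  (last char: 'u')
  sorted[2] = qy$rvzuqwysxx  (last char: 'x')
  sorted[3] = rvzuqwysxxqy$  (last char: '$')
  sorted[4] = sxxqy$rvzuqwy  (last char: 'y')
  sorted[5] = uqwysxxqy$rvz  (last char: 'z')
  sorted[6] = vzuqwysxxqy$r  (last char: 'r')
  sorted[7] = wysxxqy$rvzuq  (last char: 'q')
  sorted[8] = xqy$rvzuqwysx  (last char: 'x')
  sorted[9] = xxqy$rvzuqwys  (last char: 's')
  sorted[10] = y$rvzuqwysxxq  (last char: 'q')
  sorted[11] = ysxxqy$rvzuqw  (last char: 'w')
  sorted[12] = zuqwysxxqy$rv  (last char: 'v')
Last column: yux$yzrqxsqwv
Original string S is at sorted index 3

Answer: yux$yzrqxsqwv
3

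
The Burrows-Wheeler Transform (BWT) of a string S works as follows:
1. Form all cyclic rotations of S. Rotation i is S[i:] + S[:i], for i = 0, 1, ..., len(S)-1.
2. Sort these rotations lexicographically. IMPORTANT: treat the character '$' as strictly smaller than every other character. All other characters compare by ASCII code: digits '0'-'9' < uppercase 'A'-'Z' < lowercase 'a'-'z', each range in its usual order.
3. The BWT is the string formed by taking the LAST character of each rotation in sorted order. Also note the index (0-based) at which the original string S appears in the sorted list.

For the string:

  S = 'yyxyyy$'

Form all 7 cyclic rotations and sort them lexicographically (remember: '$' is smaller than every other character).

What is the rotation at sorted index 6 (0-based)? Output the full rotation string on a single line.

Answer: yyy$yyx

Derivation:
All 7 rotations (rotation i = S[i:]+S[:i]):
  rot[0] = yyxyyy$
  rot[1] = yxyyy$y
  rot[2] = xyyy$yy
  rot[3] = yyy$yyx
  rot[4] = yy$yyxy
  rot[5] = y$yyxyy
  rot[6] = $yyxyyy
Sorted (with $ < everything):
  sorted[0] = $yyxyyy
  sorted[1] = xyyy$yy
  sorted[2] = y$yyxyy
  sorted[3] = yxyyy$y
  sorted[4] = yy$yyxy
  sorted[5] = yyxyyy$
  sorted[6] = yyy$yyx
sorted[6] = yyy$yyx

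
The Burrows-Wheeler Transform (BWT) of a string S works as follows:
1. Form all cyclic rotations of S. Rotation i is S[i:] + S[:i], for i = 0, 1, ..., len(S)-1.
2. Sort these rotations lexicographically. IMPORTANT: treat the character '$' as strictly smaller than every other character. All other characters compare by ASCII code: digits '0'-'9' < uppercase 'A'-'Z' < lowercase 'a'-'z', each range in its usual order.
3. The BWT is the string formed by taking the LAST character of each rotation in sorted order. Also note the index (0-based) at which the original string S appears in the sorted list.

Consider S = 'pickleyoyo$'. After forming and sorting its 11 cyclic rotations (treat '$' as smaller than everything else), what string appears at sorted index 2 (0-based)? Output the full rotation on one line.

Answer: eyoyo$pickl

Derivation:
All 11 rotations (rotation i = S[i:]+S[:i]):
  rot[0] = pickleyoyo$
  rot[1] = ickleyoyo$p
  rot[2] = ckleyoyo$pi
  rot[3] = kleyoyo$pic
  rot[4] = leyoyo$pick
  rot[5] = eyoyo$pickl
  rot[6] = yoyo$pickle
  rot[7] = oyo$pickley
  rot[8] = yo$pickleyo
  rot[9] = o$pickleyoy
  rot[10] = $pickleyoyo
Sorted (with $ < everything):
  sorted[0] = $pickleyoyo
  sorted[1] = ckleyoyo$pi
  sorted[2] = eyoyo$pickl
  sorted[3] = ickleyoyo$p
  sorted[4] = kleyoyo$pic
  sorted[5] = leyoyo$pick
  sorted[6] = o$pickleyoy
  sorted[7] = oyo$pickley
  sorted[8] = pickleyoyo$
  sorted[9] = yo$pickleyo
  sorted[10] = yoyo$pickle
sorted[2] = eyoyo$pickl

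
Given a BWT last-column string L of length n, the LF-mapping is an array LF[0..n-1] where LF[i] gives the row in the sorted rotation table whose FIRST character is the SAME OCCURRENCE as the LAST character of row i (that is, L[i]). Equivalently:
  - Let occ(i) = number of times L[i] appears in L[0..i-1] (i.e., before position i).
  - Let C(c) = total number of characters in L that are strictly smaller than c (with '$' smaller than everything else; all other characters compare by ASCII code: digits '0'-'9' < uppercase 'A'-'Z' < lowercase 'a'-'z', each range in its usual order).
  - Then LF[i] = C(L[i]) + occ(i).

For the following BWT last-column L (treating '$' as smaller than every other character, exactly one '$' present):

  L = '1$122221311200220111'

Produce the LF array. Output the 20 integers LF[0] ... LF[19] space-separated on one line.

Char counts: '$':1, '0':3, '1':8, '2':7, '3':1
C (first-col start): C('$')=0, C('0')=1, C('1')=4, C('2')=12, C('3')=19
L[0]='1': occ=0, LF[0]=C('1')+0=4+0=4
L[1]='$': occ=0, LF[1]=C('$')+0=0+0=0
L[2]='1': occ=1, LF[2]=C('1')+1=4+1=5
L[3]='2': occ=0, LF[3]=C('2')+0=12+0=12
L[4]='2': occ=1, LF[4]=C('2')+1=12+1=13
L[5]='2': occ=2, LF[5]=C('2')+2=12+2=14
L[6]='2': occ=3, LF[6]=C('2')+3=12+3=15
L[7]='1': occ=2, LF[7]=C('1')+2=4+2=6
L[8]='3': occ=0, LF[8]=C('3')+0=19+0=19
L[9]='1': occ=3, LF[9]=C('1')+3=4+3=7
L[10]='1': occ=4, LF[10]=C('1')+4=4+4=8
L[11]='2': occ=4, LF[11]=C('2')+4=12+4=16
L[12]='0': occ=0, LF[12]=C('0')+0=1+0=1
L[13]='0': occ=1, LF[13]=C('0')+1=1+1=2
L[14]='2': occ=5, LF[14]=C('2')+5=12+5=17
L[15]='2': occ=6, LF[15]=C('2')+6=12+6=18
L[16]='0': occ=2, LF[16]=C('0')+2=1+2=3
L[17]='1': occ=5, LF[17]=C('1')+5=4+5=9
L[18]='1': occ=6, LF[18]=C('1')+6=4+6=10
L[19]='1': occ=7, LF[19]=C('1')+7=4+7=11

Answer: 4 0 5 12 13 14 15 6 19 7 8 16 1 2 17 18 3 9 10 11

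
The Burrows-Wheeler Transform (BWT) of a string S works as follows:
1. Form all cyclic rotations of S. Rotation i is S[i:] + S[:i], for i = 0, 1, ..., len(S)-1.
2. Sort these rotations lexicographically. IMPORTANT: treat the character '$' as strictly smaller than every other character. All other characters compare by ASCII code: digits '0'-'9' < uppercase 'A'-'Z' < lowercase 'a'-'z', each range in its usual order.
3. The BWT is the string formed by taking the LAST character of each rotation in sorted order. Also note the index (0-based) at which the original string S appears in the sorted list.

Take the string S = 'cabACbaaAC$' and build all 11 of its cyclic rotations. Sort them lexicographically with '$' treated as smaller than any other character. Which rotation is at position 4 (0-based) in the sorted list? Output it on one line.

Answer: CbaaAC$cabA

Derivation:
All 11 rotations (rotation i = S[i:]+S[:i]):
  rot[0] = cabACbaaAC$
  rot[1] = abACbaaAC$c
  rot[2] = bACbaaAC$ca
  rot[3] = ACbaaAC$cab
  rot[4] = CbaaAC$cabA
  rot[5] = baaAC$cabAC
  rot[6] = aaAC$cabACb
  rot[7] = aAC$cabACba
  rot[8] = AC$cabACbaa
  rot[9] = C$cabACbaaA
  rot[10] = $cabACbaaAC
Sorted (with $ < everything):
  sorted[0] = $cabACbaaAC
  sorted[1] = AC$cabACbaa
  sorted[2] = ACbaaAC$cab
  sorted[3] = C$cabACbaaA
  sorted[4] = CbaaAC$cabA
  sorted[5] = aAC$cabACba
  sorted[6] = aaAC$cabACb
  sorted[7] = abACbaaAC$c
  sorted[8] = bACbaaAC$ca
  sorted[9] = baaAC$cabAC
  sorted[10] = cabACbaaAC$
sorted[4] = CbaaAC$cabA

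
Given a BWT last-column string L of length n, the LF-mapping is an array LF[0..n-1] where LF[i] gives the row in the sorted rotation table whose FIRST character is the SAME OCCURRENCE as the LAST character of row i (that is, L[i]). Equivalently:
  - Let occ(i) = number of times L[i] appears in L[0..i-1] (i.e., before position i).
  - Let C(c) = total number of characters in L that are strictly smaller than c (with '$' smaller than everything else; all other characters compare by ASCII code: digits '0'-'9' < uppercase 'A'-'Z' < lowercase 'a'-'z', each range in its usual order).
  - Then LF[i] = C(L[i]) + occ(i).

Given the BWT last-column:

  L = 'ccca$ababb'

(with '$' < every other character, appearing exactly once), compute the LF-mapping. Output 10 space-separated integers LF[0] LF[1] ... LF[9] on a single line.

Char counts: '$':1, 'a':3, 'b':3, 'c':3
C (first-col start): C('$')=0, C('a')=1, C('b')=4, C('c')=7
L[0]='c': occ=0, LF[0]=C('c')+0=7+0=7
L[1]='c': occ=1, LF[1]=C('c')+1=7+1=8
L[2]='c': occ=2, LF[2]=C('c')+2=7+2=9
L[3]='a': occ=0, LF[3]=C('a')+0=1+0=1
L[4]='$': occ=0, LF[4]=C('$')+0=0+0=0
L[5]='a': occ=1, LF[5]=C('a')+1=1+1=2
L[6]='b': occ=0, LF[6]=C('b')+0=4+0=4
L[7]='a': occ=2, LF[7]=C('a')+2=1+2=3
L[8]='b': occ=1, LF[8]=C('b')+1=4+1=5
L[9]='b': occ=2, LF[9]=C('b')+2=4+2=6

Answer: 7 8 9 1 0 2 4 3 5 6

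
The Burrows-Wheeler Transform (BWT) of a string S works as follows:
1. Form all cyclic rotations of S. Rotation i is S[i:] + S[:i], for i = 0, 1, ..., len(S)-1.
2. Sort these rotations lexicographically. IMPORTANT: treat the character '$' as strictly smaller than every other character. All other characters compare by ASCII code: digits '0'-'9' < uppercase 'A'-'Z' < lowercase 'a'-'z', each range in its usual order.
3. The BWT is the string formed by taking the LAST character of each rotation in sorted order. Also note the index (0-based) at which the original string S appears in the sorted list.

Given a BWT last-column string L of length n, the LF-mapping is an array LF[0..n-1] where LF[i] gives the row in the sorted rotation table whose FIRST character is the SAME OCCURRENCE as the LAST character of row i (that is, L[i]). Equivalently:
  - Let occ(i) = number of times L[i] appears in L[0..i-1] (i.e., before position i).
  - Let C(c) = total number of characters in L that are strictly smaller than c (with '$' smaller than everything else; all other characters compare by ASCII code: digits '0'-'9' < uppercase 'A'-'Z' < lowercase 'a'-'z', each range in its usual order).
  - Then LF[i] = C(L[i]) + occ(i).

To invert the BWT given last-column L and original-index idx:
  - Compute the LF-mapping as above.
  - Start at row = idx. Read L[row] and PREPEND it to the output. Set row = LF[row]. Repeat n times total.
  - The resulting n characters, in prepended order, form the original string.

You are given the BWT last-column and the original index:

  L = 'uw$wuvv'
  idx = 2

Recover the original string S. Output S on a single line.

LF mapping: 1 5 0 6 2 3 4
Walk LF starting at row 2, prepending L[row]:
  step 1: row=2, L[2]='$', prepend. Next row=LF[2]=0
  step 2: row=0, L[0]='u', prepend. Next row=LF[0]=1
  step 3: row=1, L[1]='w', prepend. Next row=LF[1]=5
  step 4: row=5, L[5]='v', prepend. Next row=LF[5]=3
  step 5: row=3, L[3]='w', prepend. Next row=LF[3]=6
  step 6: row=6, L[6]='v', prepend. Next row=LF[6]=4
  step 7: row=4, L[4]='u', prepend. Next row=LF[4]=2
Reversed output: uvwvwu$

Answer: uvwvwu$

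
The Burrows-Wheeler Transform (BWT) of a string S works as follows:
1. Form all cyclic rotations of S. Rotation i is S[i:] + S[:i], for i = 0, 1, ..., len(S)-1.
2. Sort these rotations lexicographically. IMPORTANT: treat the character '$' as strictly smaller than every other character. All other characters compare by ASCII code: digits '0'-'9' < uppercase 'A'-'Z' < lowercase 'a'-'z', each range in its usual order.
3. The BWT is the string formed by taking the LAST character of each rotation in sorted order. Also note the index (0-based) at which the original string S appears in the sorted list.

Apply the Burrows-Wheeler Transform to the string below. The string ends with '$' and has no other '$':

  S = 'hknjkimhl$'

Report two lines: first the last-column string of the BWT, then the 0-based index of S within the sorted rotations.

All 10 rotations (rotation i = S[i:]+S[:i]):
  rot[0] = hknjkimhl$
  rot[1] = knjkimhl$h
  rot[2] = njkimhl$hk
  rot[3] = jkimhl$hkn
  rot[4] = kimhl$hknj
  rot[5] = imhl$hknjk
  rot[6] = mhl$hknjki
  rot[7] = hl$hknjkim
  rot[8] = l$hknjkimh
  rot[9] = $hknjkimhl
Sorted (with $ < everything):
  sorted[0] = $hknjkimhl  (last char: 'l')
  sorted[1] = hknjkimhl$  (last char: '$')
  sorted[2] = hl$hknjkim  (last char: 'm')
  sorted[3] = imhl$hknjk  (last char: 'k')
  sorted[4] = jkimhl$hkn  (last char: 'n')
  sorted[5] = kimhl$hknj  (last char: 'j')
  sorted[6] = knjkimhl$h  (last char: 'h')
  sorted[7] = l$hknjkimh  (last char: 'h')
  sorted[8] = mhl$hknjki  (last char: 'i')
  sorted[9] = njkimhl$hk  (last char: 'k')
Last column: l$mknjhhik
Original string S is at sorted index 1

Answer: l$mknjhhik
1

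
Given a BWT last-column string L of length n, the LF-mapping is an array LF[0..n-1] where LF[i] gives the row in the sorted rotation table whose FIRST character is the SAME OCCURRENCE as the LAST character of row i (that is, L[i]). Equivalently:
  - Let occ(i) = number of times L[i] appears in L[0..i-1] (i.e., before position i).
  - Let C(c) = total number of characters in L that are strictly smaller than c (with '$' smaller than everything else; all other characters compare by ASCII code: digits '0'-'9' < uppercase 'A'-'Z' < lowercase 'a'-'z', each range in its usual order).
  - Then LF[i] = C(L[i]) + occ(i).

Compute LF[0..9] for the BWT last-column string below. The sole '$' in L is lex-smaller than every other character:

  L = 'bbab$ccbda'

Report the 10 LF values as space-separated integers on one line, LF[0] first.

Answer: 3 4 1 5 0 7 8 6 9 2

Derivation:
Char counts: '$':1, 'a':2, 'b':4, 'c':2, 'd':1
C (first-col start): C('$')=0, C('a')=1, C('b')=3, C('c')=7, C('d')=9
L[0]='b': occ=0, LF[0]=C('b')+0=3+0=3
L[1]='b': occ=1, LF[1]=C('b')+1=3+1=4
L[2]='a': occ=0, LF[2]=C('a')+0=1+0=1
L[3]='b': occ=2, LF[3]=C('b')+2=3+2=5
L[4]='$': occ=0, LF[4]=C('$')+0=0+0=0
L[5]='c': occ=0, LF[5]=C('c')+0=7+0=7
L[6]='c': occ=1, LF[6]=C('c')+1=7+1=8
L[7]='b': occ=3, LF[7]=C('b')+3=3+3=6
L[8]='d': occ=0, LF[8]=C('d')+0=9+0=9
L[9]='a': occ=1, LF[9]=C('a')+1=1+1=2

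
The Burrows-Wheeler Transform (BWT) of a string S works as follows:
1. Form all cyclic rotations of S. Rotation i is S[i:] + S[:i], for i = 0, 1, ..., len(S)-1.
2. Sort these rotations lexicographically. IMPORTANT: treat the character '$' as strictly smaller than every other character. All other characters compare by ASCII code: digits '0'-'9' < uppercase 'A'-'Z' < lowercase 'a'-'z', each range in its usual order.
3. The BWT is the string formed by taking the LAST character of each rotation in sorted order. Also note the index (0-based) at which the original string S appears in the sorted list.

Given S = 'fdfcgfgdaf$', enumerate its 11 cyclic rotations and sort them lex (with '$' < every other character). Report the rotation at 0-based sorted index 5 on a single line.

All 11 rotations (rotation i = S[i:]+S[:i]):
  rot[0] = fdfcgfgdaf$
  rot[1] = dfcgfgdaf$f
  rot[2] = fcgfgdaf$fd
  rot[3] = cgfgdaf$fdf
  rot[4] = gfgdaf$fdfc
  rot[5] = fgdaf$fdfcg
  rot[6] = gdaf$fdfcgf
  rot[7] = daf$fdfcgfg
  rot[8] = af$fdfcgfgd
  rot[9] = f$fdfcgfgda
  rot[10] = $fdfcgfgdaf
Sorted (with $ < everything):
  sorted[0] = $fdfcgfgdaf
  sorted[1] = af$fdfcgfgd
  sorted[2] = cgfgdaf$fdf
  sorted[3] = daf$fdfcgfg
  sorted[4] = dfcgfgdaf$f
  sorted[5] = f$fdfcgfgda
  sorted[6] = fcgfgdaf$fd
  sorted[7] = fdfcgfgdaf$
  sorted[8] = fgdaf$fdfcg
  sorted[9] = gdaf$fdfcgf
  sorted[10] = gfgdaf$fdfc
sorted[5] = f$fdfcgfgda

Answer: f$fdfcgfgda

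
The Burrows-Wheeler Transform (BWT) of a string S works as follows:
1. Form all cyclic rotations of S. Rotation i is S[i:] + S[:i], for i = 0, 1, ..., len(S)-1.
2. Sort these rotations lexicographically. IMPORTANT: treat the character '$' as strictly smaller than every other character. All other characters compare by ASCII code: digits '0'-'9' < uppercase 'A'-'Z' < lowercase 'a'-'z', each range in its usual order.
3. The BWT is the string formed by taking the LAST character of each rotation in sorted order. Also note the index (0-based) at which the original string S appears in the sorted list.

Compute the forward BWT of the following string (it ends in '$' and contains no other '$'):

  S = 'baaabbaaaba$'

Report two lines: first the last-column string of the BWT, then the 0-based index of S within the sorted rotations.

Answer: abbbaaaaab$a
10

Derivation:
All 12 rotations (rotation i = S[i:]+S[:i]):
  rot[0] = baaabbaaaba$
  rot[1] = aaabbaaaba$b
  rot[2] = aabbaaaba$ba
  rot[3] = abbaaaba$baa
  rot[4] = bbaaaba$baaa
  rot[5] = baaaba$baaab
  rot[6] = aaaba$baaabb
  rot[7] = aaba$baaabba
  rot[8] = aba$baaabbaa
  rot[9] = ba$baaabbaaa
  rot[10] = a$baaabbaaab
  rot[11] = $baaabbaaaba
Sorted (with $ < everything):
  sorted[0] = $baaabbaaaba  (last char: 'a')
  sorted[1] = a$baaabbaaab  (last char: 'b')
  sorted[2] = aaaba$baaabb  (last char: 'b')
  sorted[3] = aaabbaaaba$b  (last char: 'b')
  sorted[4] = aaba$baaabba  (last char: 'a')
  sorted[5] = aabbaaaba$ba  (last char: 'a')
  sorted[6] = aba$baaabbaa  (last char: 'a')
  sorted[7] = abbaaaba$baa  (last char: 'a')
  sorted[8] = ba$baaabbaaa  (last char: 'a')
  sorted[9] = baaaba$baaab  (last char: 'b')
  sorted[10] = baaabbaaaba$  (last char: '$')
  sorted[11] = bbaaaba$baaa  (last char: 'a')
Last column: abbbaaaaab$a
Original string S is at sorted index 10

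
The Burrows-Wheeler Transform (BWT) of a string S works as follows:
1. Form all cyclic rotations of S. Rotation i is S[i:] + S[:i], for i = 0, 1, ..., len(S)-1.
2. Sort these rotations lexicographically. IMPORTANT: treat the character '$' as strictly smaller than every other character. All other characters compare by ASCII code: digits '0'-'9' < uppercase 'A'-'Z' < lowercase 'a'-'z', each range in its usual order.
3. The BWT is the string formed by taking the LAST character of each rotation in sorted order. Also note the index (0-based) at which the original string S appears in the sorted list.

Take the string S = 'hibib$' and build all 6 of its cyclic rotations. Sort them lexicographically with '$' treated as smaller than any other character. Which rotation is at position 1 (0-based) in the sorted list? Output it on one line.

All 6 rotations (rotation i = S[i:]+S[:i]):
  rot[0] = hibib$
  rot[1] = ibib$h
  rot[2] = bib$hi
  rot[3] = ib$hib
  rot[4] = b$hibi
  rot[5] = $hibib
Sorted (with $ < everything):
  sorted[0] = $hibib
  sorted[1] = b$hibi
  sorted[2] = bib$hi
  sorted[3] = hibib$
  sorted[4] = ib$hib
  sorted[5] = ibib$h
sorted[1] = b$hibi

Answer: b$hibi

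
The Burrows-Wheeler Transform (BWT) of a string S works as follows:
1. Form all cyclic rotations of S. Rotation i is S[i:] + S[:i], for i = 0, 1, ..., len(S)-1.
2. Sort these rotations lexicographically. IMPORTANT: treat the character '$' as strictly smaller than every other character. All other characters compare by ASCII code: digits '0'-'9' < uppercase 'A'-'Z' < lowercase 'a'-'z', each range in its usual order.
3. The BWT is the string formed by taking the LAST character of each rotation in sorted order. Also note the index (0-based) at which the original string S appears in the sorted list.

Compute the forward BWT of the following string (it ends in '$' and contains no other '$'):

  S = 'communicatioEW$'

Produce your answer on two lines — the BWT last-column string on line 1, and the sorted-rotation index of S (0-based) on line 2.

All 15 rotations (rotation i = S[i:]+S[:i]):
  rot[0] = communicatioEW$
  rot[1] = ommunicatioEW$c
  rot[2] = mmunicatioEW$co
  rot[3] = municatioEW$com
  rot[4] = unicatioEW$comm
  rot[5] = nicatioEW$commu
  rot[6] = icatioEW$commun
  rot[7] = catioEW$communi
  rot[8] = atioEW$communic
  rot[9] = tioEW$communica
  rot[10] = ioEW$communicat
  rot[11] = oEW$communicati
  rot[12] = EW$communicatio
  rot[13] = W$communicatioE
  rot[14] = $communicatioEW
Sorted (with $ < everything):
  sorted[0] = $communicatioEW  (last char: 'W')
  sorted[1] = EW$communicatio  (last char: 'o')
  sorted[2] = W$communicatioE  (last char: 'E')
  sorted[3] = atioEW$communic  (last char: 'c')
  sorted[4] = catioEW$communi  (last char: 'i')
  sorted[5] = communicatioEW$  (last char: '$')
  sorted[6] = icatioEW$commun  (last char: 'n')
  sorted[7] = ioEW$communicat  (last char: 't')
  sorted[8] = mmunicatioEW$co  (last char: 'o')
  sorted[9] = municatioEW$com  (last char: 'm')
  sorted[10] = nicatioEW$commu  (last char: 'u')
  sorted[11] = oEW$communicati  (last char: 'i')
  sorted[12] = ommunicatioEW$c  (last char: 'c')
  sorted[13] = tioEW$communica  (last char: 'a')
  sorted[14] = unicatioEW$comm  (last char: 'm')
Last column: WoEci$ntomuicam
Original string S is at sorted index 5

Answer: WoEci$ntomuicam
5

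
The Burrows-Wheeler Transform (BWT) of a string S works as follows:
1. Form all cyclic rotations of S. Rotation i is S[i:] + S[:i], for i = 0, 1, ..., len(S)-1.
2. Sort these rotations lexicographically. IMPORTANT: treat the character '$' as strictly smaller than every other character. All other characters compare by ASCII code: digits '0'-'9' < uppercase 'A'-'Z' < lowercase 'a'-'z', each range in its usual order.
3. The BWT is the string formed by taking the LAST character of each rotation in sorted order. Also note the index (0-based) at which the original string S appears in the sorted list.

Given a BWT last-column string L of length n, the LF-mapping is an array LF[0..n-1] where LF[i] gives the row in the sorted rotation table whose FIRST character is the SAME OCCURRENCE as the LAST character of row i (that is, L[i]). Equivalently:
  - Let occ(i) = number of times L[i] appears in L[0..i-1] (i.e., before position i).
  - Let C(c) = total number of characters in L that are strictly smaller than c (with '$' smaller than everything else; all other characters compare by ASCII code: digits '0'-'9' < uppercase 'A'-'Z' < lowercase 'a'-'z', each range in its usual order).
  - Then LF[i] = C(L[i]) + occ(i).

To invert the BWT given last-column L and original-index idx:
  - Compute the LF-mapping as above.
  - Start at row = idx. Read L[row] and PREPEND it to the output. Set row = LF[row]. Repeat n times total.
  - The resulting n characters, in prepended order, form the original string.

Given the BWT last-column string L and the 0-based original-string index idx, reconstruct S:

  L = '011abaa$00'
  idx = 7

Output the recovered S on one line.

Answer: a10aa0b10$

Derivation:
LF mapping: 1 4 5 6 9 7 8 0 2 3
Walk LF starting at row 7, prepending L[row]:
  step 1: row=7, L[7]='$', prepend. Next row=LF[7]=0
  step 2: row=0, L[0]='0', prepend. Next row=LF[0]=1
  step 3: row=1, L[1]='1', prepend. Next row=LF[1]=4
  step 4: row=4, L[4]='b', prepend. Next row=LF[4]=9
  step 5: row=9, L[9]='0', prepend. Next row=LF[9]=3
  step 6: row=3, L[3]='a', prepend. Next row=LF[3]=6
  step 7: row=6, L[6]='a', prepend. Next row=LF[6]=8
  step 8: row=8, L[8]='0', prepend. Next row=LF[8]=2
  step 9: row=2, L[2]='1', prepend. Next row=LF[2]=5
  step 10: row=5, L[5]='a', prepend. Next row=LF[5]=7
Reversed output: a10aa0b10$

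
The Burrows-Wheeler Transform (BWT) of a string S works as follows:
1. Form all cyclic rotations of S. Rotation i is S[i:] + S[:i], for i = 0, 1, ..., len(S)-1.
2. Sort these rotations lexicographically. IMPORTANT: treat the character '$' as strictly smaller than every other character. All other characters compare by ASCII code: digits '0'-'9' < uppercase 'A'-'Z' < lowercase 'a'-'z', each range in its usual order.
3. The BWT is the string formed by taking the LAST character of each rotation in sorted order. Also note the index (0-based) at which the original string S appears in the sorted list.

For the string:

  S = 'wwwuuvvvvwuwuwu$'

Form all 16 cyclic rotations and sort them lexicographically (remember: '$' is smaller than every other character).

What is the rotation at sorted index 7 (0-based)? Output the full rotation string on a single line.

Answer: vvvwuwuwu$wwwuuv

Derivation:
All 16 rotations (rotation i = S[i:]+S[:i]):
  rot[0] = wwwuuvvvvwuwuwu$
  rot[1] = wwuuvvvvwuwuwu$w
  rot[2] = wuuvvvvwuwuwu$ww
  rot[3] = uuvvvvwuwuwu$www
  rot[4] = uvvvvwuwuwu$wwwu
  rot[5] = vvvvwuwuwu$wwwuu
  rot[6] = vvvwuwuwu$wwwuuv
  rot[7] = vvwuwuwu$wwwuuvv
  rot[8] = vwuwuwu$wwwuuvvv
  rot[9] = wuwuwu$wwwuuvvvv
  rot[10] = uwuwu$wwwuuvvvvw
  rot[11] = wuwu$wwwuuvvvvwu
  rot[12] = uwu$wwwuuvvvvwuw
  rot[13] = wu$wwwuuvvvvwuwu
  rot[14] = u$wwwuuvvvvwuwuw
  rot[15] = $wwwuuvvvvwuwuwu
Sorted (with $ < everything):
  sorted[0] = $wwwuuvvvvwuwuwu
  sorted[1] = u$wwwuuvvvvwuwuw
  sorted[2] = uuvvvvwuwuwu$www
  sorted[3] = uvvvvwuwuwu$wwwu
  sorted[4] = uwu$wwwuuvvvvwuw
  sorted[5] = uwuwu$wwwuuvvvvw
  sorted[6] = vvvvwuwuwu$wwwuu
  sorted[7] = vvvwuwuwu$wwwuuv
  sorted[8] = vvwuwuwu$wwwuuvv
  sorted[9] = vwuwuwu$wwwuuvvv
  sorted[10] = wu$wwwuuvvvvwuwu
  sorted[11] = wuuvvvvwuwuwu$ww
  sorted[12] = wuwu$wwwuuvvvvwu
  sorted[13] = wuwuwu$wwwuuvvvv
  sorted[14] = wwuuvvvvwuwuwu$w
  sorted[15] = wwwuuvvvvwuwuwu$
sorted[7] = vvvwuwuwu$wwwuuv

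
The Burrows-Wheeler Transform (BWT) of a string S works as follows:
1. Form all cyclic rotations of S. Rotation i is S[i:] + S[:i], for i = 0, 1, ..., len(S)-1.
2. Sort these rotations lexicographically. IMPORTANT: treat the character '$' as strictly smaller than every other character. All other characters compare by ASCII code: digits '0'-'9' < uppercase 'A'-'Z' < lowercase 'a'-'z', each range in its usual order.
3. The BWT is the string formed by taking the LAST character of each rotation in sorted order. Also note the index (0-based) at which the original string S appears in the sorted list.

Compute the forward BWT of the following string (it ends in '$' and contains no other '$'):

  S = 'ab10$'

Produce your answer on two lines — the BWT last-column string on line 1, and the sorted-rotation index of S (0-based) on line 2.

All 5 rotations (rotation i = S[i:]+S[:i]):
  rot[0] = ab10$
  rot[1] = b10$a
  rot[2] = 10$ab
  rot[3] = 0$ab1
  rot[4] = $ab10
Sorted (with $ < everything):
  sorted[0] = $ab10  (last char: '0')
  sorted[1] = 0$ab1  (last char: '1')
  sorted[2] = 10$ab  (last char: 'b')
  sorted[3] = ab10$  (last char: '$')
  sorted[4] = b10$a  (last char: 'a')
Last column: 01b$a
Original string S is at sorted index 3

Answer: 01b$a
3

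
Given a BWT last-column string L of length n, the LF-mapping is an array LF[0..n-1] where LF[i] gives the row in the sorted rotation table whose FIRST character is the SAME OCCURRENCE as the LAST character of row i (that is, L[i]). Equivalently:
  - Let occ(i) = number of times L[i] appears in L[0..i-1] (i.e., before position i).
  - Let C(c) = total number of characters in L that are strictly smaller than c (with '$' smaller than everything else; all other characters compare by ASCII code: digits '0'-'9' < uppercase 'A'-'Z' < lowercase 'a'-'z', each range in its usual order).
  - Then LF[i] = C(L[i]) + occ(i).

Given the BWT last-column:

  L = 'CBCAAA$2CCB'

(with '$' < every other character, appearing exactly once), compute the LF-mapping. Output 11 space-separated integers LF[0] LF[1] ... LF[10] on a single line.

Char counts: '$':1, '2':1, 'A':3, 'B':2, 'C':4
C (first-col start): C('$')=0, C('2')=1, C('A')=2, C('B')=5, C('C')=7
L[0]='C': occ=0, LF[0]=C('C')+0=7+0=7
L[1]='B': occ=0, LF[1]=C('B')+0=5+0=5
L[2]='C': occ=1, LF[2]=C('C')+1=7+1=8
L[3]='A': occ=0, LF[3]=C('A')+0=2+0=2
L[4]='A': occ=1, LF[4]=C('A')+1=2+1=3
L[5]='A': occ=2, LF[5]=C('A')+2=2+2=4
L[6]='$': occ=0, LF[6]=C('$')+0=0+0=0
L[7]='2': occ=0, LF[7]=C('2')+0=1+0=1
L[8]='C': occ=2, LF[8]=C('C')+2=7+2=9
L[9]='C': occ=3, LF[9]=C('C')+3=7+3=10
L[10]='B': occ=1, LF[10]=C('B')+1=5+1=6

Answer: 7 5 8 2 3 4 0 1 9 10 6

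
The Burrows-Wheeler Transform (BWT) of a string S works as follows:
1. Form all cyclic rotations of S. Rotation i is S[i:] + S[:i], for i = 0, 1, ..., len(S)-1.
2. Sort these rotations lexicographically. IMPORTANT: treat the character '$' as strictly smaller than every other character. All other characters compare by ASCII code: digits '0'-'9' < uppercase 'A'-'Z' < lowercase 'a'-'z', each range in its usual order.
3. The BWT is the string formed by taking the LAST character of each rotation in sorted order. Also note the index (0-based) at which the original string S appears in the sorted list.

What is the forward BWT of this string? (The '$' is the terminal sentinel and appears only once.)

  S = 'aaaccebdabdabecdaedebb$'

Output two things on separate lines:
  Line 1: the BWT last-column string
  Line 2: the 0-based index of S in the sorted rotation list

Answer: b$addadbeeaaaecbbcedcba
1

Derivation:
All 23 rotations (rotation i = S[i:]+S[:i]):
  rot[0] = aaaccebdabdabecdaedebb$
  rot[1] = aaccebdabdabecdaedebb$a
  rot[2] = accebdabdabecdaedebb$aa
  rot[3] = ccebdabdabecdaedebb$aaa
  rot[4] = cebdabdabecdaedebb$aaac
  rot[5] = ebdabdabecdaedebb$aaacc
  rot[6] = bdabdabecdaedebb$aaacce
  rot[7] = dabdabecdaedebb$aaacceb
  rot[8] = abdabecdaedebb$aaaccebd
  rot[9] = bdabecdaedebb$aaaccebda
  rot[10] = dabecdaedebb$aaaccebdab
  rot[11] = abecdaedebb$aaaccebdabd
  rot[12] = becdaedebb$aaaccebdabda
  rot[13] = ecdaedebb$aaaccebdabdab
  rot[14] = cdaedebb$aaaccebdabdabe
  rot[15] = daedebb$aaaccebdabdabec
  rot[16] = aedebb$aaaccebdabdabecd
  rot[17] = edebb$aaaccebdabdabecda
  rot[18] = debb$aaaccebdabdabecdae
  rot[19] = ebb$aaaccebdabdabecdaed
  rot[20] = bb$aaaccebdabdabecdaede
  rot[21] = b$aaaccebdabdabecdaedeb
  rot[22] = $aaaccebdabdabecdaedebb
Sorted (with $ < everything):
  sorted[0] = $aaaccebdabdabecdaedebb  (last char: 'b')
  sorted[1] = aaaccebdabdabecdaedebb$  (last char: '$')
  sorted[2] = aaccebdabdabecdaedebb$a  (last char: 'a')
  sorted[3] = abdabecdaedebb$aaaccebd  (last char: 'd')
  sorted[4] = abecdaedebb$aaaccebdabd  (last char: 'd')
  sorted[5] = accebdabdabecdaedebb$aa  (last char: 'a')
  sorted[6] = aedebb$aaaccebdabdabecd  (last char: 'd')
  sorted[7] = b$aaaccebdabdabecdaedeb  (last char: 'b')
  sorted[8] = bb$aaaccebdabdabecdaede  (last char: 'e')
  sorted[9] = bdabdabecdaedebb$aaacce  (last char: 'e')
  sorted[10] = bdabecdaedebb$aaaccebda  (last char: 'a')
  sorted[11] = becdaedebb$aaaccebdabda  (last char: 'a')
  sorted[12] = ccebdabdabecdaedebb$aaa  (last char: 'a')
  sorted[13] = cdaedebb$aaaccebdabdabe  (last char: 'e')
  sorted[14] = cebdabdabecdaedebb$aaac  (last char: 'c')
  sorted[15] = dabdabecdaedebb$aaacceb  (last char: 'b')
  sorted[16] = dabecdaedebb$aaaccebdab  (last char: 'b')
  sorted[17] = daedebb$aaaccebdabdabec  (last char: 'c')
  sorted[18] = debb$aaaccebdabdabecdae  (last char: 'e')
  sorted[19] = ebb$aaaccebdabdabecdaed  (last char: 'd')
  sorted[20] = ebdabdabecdaedebb$aaacc  (last char: 'c')
  sorted[21] = ecdaedebb$aaaccebdabdab  (last char: 'b')
  sorted[22] = edebb$aaaccebdabdabecda  (last char: 'a')
Last column: b$addadbeeaaaecbbcedcba
Original string S is at sorted index 1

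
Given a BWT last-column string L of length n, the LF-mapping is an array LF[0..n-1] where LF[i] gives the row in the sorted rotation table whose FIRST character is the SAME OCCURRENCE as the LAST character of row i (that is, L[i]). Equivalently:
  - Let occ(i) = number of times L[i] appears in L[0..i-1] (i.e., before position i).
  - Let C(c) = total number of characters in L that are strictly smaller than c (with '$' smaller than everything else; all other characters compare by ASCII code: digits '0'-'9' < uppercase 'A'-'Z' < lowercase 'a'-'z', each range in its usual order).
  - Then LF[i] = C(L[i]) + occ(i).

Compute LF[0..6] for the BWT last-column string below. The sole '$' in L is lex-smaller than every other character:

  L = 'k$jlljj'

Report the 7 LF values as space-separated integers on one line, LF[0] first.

Answer: 4 0 1 5 6 2 3

Derivation:
Char counts: '$':1, 'j':3, 'k':1, 'l':2
C (first-col start): C('$')=0, C('j')=1, C('k')=4, C('l')=5
L[0]='k': occ=0, LF[0]=C('k')+0=4+0=4
L[1]='$': occ=0, LF[1]=C('$')+0=0+0=0
L[2]='j': occ=0, LF[2]=C('j')+0=1+0=1
L[3]='l': occ=0, LF[3]=C('l')+0=5+0=5
L[4]='l': occ=1, LF[4]=C('l')+1=5+1=6
L[5]='j': occ=1, LF[5]=C('j')+1=1+1=2
L[6]='j': occ=2, LF[6]=C('j')+2=1+2=3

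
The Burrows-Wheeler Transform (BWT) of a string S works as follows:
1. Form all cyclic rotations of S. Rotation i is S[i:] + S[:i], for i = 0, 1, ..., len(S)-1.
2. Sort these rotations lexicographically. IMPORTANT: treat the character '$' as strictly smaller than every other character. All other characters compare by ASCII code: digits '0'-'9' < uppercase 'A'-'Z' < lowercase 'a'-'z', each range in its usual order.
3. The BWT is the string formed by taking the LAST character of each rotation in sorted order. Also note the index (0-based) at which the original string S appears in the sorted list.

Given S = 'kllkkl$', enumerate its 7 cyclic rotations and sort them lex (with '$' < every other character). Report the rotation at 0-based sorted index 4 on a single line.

Answer: l$kllkk

Derivation:
All 7 rotations (rotation i = S[i:]+S[:i]):
  rot[0] = kllkkl$
  rot[1] = llkkl$k
  rot[2] = lkkl$kl
  rot[3] = kkl$kll
  rot[4] = kl$kllk
  rot[5] = l$kllkk
  rot[6] = $kllkkl
Sorted (with $ < everything):
  sorted[0] = $kllkkl
  sorted[1] = kkl$kll
  sorted[2] = kl$kllk
  sorted[3] = kllkkl$
  sorted[4] = l$kllkk
  sorted[5] = lkkl$kl
  sorted[6] = llkkl$k
sorted[4] = l$kllkk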